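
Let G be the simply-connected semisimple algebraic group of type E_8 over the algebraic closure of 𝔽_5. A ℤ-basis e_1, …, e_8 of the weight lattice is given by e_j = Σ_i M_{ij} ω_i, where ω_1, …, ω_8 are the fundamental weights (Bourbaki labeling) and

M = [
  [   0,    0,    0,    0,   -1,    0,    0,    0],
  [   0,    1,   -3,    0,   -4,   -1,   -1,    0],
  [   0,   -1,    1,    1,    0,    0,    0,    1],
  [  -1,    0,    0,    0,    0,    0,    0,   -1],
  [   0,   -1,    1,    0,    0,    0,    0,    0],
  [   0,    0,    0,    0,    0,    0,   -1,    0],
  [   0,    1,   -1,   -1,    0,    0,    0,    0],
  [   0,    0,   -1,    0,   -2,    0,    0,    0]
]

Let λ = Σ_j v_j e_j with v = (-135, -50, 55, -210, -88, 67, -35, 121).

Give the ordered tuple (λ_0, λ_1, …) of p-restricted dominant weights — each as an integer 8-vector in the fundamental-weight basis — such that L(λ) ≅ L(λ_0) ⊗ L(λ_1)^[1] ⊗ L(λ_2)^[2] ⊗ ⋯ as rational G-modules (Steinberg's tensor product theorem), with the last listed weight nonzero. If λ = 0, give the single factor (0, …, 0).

((3, 0, 1, 4, 0, 0, 0, 1), (2, 1, 3, 2, 1, 2, 1, 4), (3, 4, 0, 0, 4, 1, 4, 4))

Compute c_i = Σ_j M_{ij} v_j with v = (-135, -50, 55, -210, -88, 67, -35, 121):
  c_1 = 0*-135 + 0*-50 + 0*55 + 0*-210 + -1*-88 + 0*67 + 0*-35 + 0*121 = 88
  c_2 = 0*-135 + 1*-50 + -3*55 + 0*-210 + -4*-88 + -1*67 + -1*-35 + 0*121 = 105
  c_3 = 0*-135 + -1*-50 + 1*55 + 1*-210 + 0*-88 + 0*67 + 0*-35 + 1*121 = 16
  c_4 = -1*-135 + 0*-50 + 0*55 + 0*-210 + 0*-88 + 0*67 + 0*-35 + -1*121 = 14
  c_5 = 0*-135 + -1*-50 + 1*55 + 0*-210 + 0*-88 + 0*67 + 0*-35 + 0*121 = 105
  c_6 = 0*-135 + 0*-50 + 0*55 + 0*-210 + 0*-88 + 0*67 + -1*-35 + 0*121 = 35
  c_7 = 0*-135 + 1*-50 + -1*55 + -1*-210 + 0*-88 + 0*67 + 0*-35 + 0*121 = 105
  c_8 = 0*-135 + 0*-50 + -1*55 + 0*-210 + -2*-88 + 0*67 + 0*-35 + 0*121 = 121
Expand coordinatewise in base 5:
  c_1 = 88 = 3·5^0 + 2·5^1 + 3·5^2
  c_2 = 105 = 0·5^0 + 1·5^1 + 4·5^2
  c_3 = 16 = 1·5^0 + 3·5^1
  c_4 = 14 = 4·5^0 + 2·5^1
  c_5 = 105 = 0·5^0 + 1·5^1 + 4·5^2
  c_6 = 35 = 0·5^0 + 2·5^1 + 1·5^2
  c_7 = 105 = 0·5^0 + 1·5^1 + 4·5^2
  c_8 = 121 = 1·5^0 + 4·5^1 + 4·5^2
λ_0 = (3, 0, 1, 4, 0, 0, 0, 1)
λ_1 = (2, 1, 3, 2, 1, 2, 1, 4)
λ_2 = (3, 4, 0, 0, 4, 1, 4, 4)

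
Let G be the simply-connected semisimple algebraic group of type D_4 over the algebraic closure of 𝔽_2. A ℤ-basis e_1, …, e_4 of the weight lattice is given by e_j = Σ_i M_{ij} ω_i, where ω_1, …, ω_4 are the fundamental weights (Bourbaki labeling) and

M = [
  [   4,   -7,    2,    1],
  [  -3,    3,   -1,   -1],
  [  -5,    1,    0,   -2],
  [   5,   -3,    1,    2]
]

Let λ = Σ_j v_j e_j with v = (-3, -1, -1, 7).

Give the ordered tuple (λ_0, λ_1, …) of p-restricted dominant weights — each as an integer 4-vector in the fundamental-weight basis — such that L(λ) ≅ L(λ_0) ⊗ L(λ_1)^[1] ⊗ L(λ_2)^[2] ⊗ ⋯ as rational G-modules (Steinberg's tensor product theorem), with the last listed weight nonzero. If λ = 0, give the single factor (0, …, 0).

Converting to the ω-basis (c_i = row i of M dotted with v = (-3, -1, -1, 7)):
  c_1 = (4)·(-3) + (-7)·(-1) + (2)·(-1) + 1·7 = 0
  c_2 = (-3)·(-3) + (3)·(-1) + (-1)·(-1) + (-1)·(7) = 0
  c_3 = (-5)·(-3) + (1)·(-1) + (0)·(-1) + (-2)·(7) = 0
  c_4 = (5)·(-3) + (-3)·(-1) + (1)·(-1) + 2·7 = 1
Expand coordinatewise in base 2:
  c_1 = 0
  c_2 = 0
  c_3 = 0
  c_4 = 1 = 1·2^0
p-restricted factor λ_0 = (0, 0, 0, 1)

((0, 0, 0, 1),)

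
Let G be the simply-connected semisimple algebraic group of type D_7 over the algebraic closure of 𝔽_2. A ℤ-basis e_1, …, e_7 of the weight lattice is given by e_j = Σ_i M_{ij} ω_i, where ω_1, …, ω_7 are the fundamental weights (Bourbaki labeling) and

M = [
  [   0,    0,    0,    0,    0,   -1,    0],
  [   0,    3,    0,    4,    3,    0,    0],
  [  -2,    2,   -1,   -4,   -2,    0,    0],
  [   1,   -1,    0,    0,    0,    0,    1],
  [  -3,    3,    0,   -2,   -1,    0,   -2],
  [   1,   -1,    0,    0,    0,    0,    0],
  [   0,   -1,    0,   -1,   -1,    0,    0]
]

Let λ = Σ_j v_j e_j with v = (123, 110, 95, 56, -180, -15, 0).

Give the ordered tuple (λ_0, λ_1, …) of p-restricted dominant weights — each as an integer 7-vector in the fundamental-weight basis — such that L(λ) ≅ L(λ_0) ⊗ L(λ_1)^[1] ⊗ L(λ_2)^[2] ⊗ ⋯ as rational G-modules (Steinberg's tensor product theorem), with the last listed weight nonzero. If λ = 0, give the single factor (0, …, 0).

Change of basis e → ω: c = M·v where v = (123, 110, 95, 56, -180, -15, 0):
  c_1 = 0*123 + 0*110 + 0*95 + 0*56 + 0*-180 + -1*-15 + 0*0 = 15
  c_2 = 0*123 + 3*110 + 0*95 + 4*56 + 3*-180 + 0*-15 + 0*0 = 14
  c_3 = -2*123 + 2*110 + -1*95 + -4*56 + -2*-180 + 0*-15 + 0*0 = 15
  c_4 = 1*123 + -1*110 + 0*95 + 0*56 + 0*-180 + 0*-15 + 1*0 = 13
  c_5 = -3*123 + 3*110 + 0*95 + -2*56 + -1*-180 + 0*-15 + -2*0 = 29
  c_6 = 1*123 + -1*110 + 0*95 + 0*56 + 0*-180 + 0*-15 + 0*0 = 13
  c_7 = 0*123 + -1*110 + 0*95 + -1*56 + -1*-180 + 0*-15 + 0*0 = 14
Base-2 expansion of each c_i:
  c_1 = 15 = 1·2^0 + 1·2^1 + 1·2^2 + 1·2^3
  c_2 = 14 = 0·2^0 + 1·2^1 + 1·2^2 + 1·2^3
  c_3 = 15 = 1·2^0 + 1·2^1 + 1·2^2 + 1·2^3
  c_4 = 13 = 1·2^0 + 0·2^1 + 1·2^2 + 1·2^3
  c_5 = 29 = 1·2^0 + 0·2^1 + 1·2^2 + 1·2^3 + 1·2^4
  c_6 = 13 = 1·2^0 + 0·2^1 + 1·2^2 + 1·2^3
  c_7 = 14 = 0·2^0 + 1·2^1 + 1·2^2 + 1·2^3
λ_0 = (1, 0, 1, 1, 1, 1, 0)
λ_1 = (1, 1, 1, 0, 0, 0, 1)
λ_2 = (1, 1, 1, 1, 1, 1, 1)
λ_3 = (1, 1, 1, 1, 1, 1, 1)
λ_4 = (0, 0, 0, 0, 1, 0, 0)

((1, 0, 1, 1, 1, 1, 0), (1, 1, 1, 0, 0, 0, 1), (1, 1, 1, 1, 1, 1, 1), (1, 1, 1, 1, 1, 1, 1), (0, 0, 0, 0, 1, 0, 0))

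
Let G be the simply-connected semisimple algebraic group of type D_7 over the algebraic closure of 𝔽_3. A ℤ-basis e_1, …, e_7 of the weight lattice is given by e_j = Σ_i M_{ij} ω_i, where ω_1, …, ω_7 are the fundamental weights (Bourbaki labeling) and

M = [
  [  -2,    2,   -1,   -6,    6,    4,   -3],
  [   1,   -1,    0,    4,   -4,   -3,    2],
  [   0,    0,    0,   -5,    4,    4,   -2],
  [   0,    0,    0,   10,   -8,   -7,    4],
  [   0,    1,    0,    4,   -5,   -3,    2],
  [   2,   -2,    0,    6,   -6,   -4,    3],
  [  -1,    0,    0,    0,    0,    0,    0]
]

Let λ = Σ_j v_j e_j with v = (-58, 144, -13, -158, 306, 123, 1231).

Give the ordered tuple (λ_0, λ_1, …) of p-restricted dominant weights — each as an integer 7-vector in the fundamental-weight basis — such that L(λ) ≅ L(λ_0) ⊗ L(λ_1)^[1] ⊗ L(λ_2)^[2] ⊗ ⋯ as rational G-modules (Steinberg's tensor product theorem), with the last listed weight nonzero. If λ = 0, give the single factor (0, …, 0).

Compute c_i = Σ_j M_{ij} v_j with v = (-58, 144, -13, -158, 306, 123, 1231):
  c_1 = -2*-58 + 2*144 + -1*-13 + -6*-158 + 6*306 + 4*123 + -3*1231 = 0
  c_2 = 1*-58 + -1*144 + 0*-13 + 4*-158 + -4*306 + -3*123 + 2*1231 = 35
  c_3 = 0*-58 + 0*144 + 0*-13 + -5*-158 + 4*306 + 4*123 + -2*1231 = 44
  c_4 = 0*-58 + 0*144 + 0*-13 + 10*-158 + -8*306 + -7*123 + 4*1231 = 35
  c_5 = 0*-58 + 1*144 + 0*-13 + 4*-158 + -5*306 + -3*123 + 2*1231 = 75
  c_6 = 2*-58 + -2*144 + 0*-13 + 6*-158 + -6*306 + -4*123 + 3*1231 = 13
  c_7 = -1*-58 + 0*144 + 0*-13 + 0*-158 + 0*306 + 0*123 + 0*1231 = 58
Expand coordinatewise in base 3:
  c_1 = 0
  c_2 = 35 = 2·3^0 + 2·3^1 + 0·3^2 + 1·3^3
  c_3 = 44 = 2·3^0 + 2·3^1 + 1·3^2 + 1·3^3
  c_4 = 35 = 2·3^0 + 2·3^1 + 0·3^2 + 1·3^3
  c_5 = 75 = 0·3^0 + 1·3^1 + 2·3^2 + 2·3^3
  c_6 = 13 = 1·3^0 + 1·3^1 + 1·3^2
  c_7 = 58 = 1·3^0 + 1·3^1 + 0·3^2 + 2·3^3
Factor λ_0 = (0, 2, 2, 2, 0, 1, 1)
Factor λ_1 = (0, 2, 2, 2, 1, 1, 1)
Factor λ_2 = (0, 0, 1, 0, 2, 1, 0)
Factor λ_3 = (0, 1, 1, 1, 2, 0, 2)

((0, 2, 2, 2, 0, 1, 1), (0, 2, 2, 2, 1, 1, 1), (0, 0, 1, 0, 2, 1, 0), (0, 1, 1, 1, 2, 0, 2))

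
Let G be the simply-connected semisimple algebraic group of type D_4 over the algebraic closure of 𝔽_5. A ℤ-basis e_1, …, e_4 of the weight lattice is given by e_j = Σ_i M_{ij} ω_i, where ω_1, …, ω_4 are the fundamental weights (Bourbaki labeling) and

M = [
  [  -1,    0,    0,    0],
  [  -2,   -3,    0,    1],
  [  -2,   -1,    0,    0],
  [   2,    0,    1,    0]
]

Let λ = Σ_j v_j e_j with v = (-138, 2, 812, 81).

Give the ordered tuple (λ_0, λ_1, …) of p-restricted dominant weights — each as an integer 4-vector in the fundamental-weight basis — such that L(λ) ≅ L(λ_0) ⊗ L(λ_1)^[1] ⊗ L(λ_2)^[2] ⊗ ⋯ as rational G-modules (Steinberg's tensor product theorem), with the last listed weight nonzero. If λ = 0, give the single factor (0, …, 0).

((3, 1, 4, 1), (2, 0, 4, 2), (0, 4, 0, 1), (1, 2, 2, 4))

Change of basis e → ω: c = M·v where v = (-138, 2, 812, 81):
  c_1 = (-1)·(-138) + (0)·(2) + (0)·(812) + (0)·(81) = 138
  c_2 = (-2)·(-138) + (-3)·(2) + (0)·(812) + (1)·(81) = 351
  c_3 = (-2)·(-138) + (-1)·(2) + (0)·(812) + (0)·(81) = 274
  c_4 = (2)·(-138) + (0)·(2) + (1)·(812) + (0)·(81) = 536
p = 5; digits c_i = Σ_j d_{ij}·5^j, 0 ≤ d_{ij} < 5:
  c_1 = 138 = 3·5^0 + 2·5^1 + 0·5^2 + 1·5^3
  c_2 = 351 = 1·5^0 + 0·5^1 + 4·5^2 + 2·5^3
  c_3 = 274 = 4·5^0 + 4·5^1 + 0·5^2 + 2·5^3
  c_4 = 536 = 1·5^0 + 2·5^1 + 1·5^2 + 4·5^3
p-restricted factor λ_0 = (3, 1, 4, 1)
p-restricted factor λ_1 = (2, 0, 4, 2)
p-restricted factor λ_2 = (0, 4, 0, 1)
p-restricted factor λ_3 = (1, 2, 2, 4)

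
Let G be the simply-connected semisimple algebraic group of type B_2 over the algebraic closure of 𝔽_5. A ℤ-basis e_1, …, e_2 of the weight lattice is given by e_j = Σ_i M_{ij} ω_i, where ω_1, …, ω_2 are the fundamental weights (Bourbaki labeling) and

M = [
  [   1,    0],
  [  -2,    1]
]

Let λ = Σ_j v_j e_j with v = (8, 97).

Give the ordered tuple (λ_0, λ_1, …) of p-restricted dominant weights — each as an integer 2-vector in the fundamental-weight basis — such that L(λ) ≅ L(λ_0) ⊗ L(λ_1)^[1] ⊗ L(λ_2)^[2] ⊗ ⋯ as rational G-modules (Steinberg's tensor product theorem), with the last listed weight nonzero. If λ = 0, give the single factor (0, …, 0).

Compute c_i = Σ_j M_{ij} v_j with v = (8, 97):
  c_1 = (1)·(8) + (0)·(97) = 8
  c_2 = (-2)·(8) + (1)·(97) = 81
Base-5 expansion of each c_i:
  c_1 = 8 = 3·5^0 + 1·5^1
  c_2 = 81 = 1·5^0 + 1·5^1 + 3·5^2
λ_0 = (3, 1)
λ_1 = (1, 1)
λ_2 = (0, 3)

((3, 1), (1, 1), (0, 3))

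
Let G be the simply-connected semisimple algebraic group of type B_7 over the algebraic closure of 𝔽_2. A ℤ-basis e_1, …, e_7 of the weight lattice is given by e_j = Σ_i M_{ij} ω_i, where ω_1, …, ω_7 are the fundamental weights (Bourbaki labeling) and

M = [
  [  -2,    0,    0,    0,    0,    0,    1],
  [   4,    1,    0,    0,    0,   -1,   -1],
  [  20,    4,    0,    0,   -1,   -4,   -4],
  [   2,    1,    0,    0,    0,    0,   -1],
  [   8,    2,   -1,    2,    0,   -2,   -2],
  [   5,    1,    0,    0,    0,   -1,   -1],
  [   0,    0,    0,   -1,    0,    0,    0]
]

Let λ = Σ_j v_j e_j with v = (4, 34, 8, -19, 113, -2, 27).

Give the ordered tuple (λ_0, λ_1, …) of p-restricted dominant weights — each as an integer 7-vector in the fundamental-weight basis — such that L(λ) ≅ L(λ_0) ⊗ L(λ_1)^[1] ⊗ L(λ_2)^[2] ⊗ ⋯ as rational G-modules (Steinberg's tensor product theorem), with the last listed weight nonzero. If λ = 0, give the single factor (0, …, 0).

Compute c_i = Σ_j M_{ij} v_j with v = (4, 34, 8, -19, 113, -2, 27):
  c_1 = (-2)·(4) + (0)·(34) + (0)·(8) + (0)·(-19) + (0)·(113) + (0)·(-2) + (1)·(27) = 19
  c_2 = (4)·(4) + (1)·(34) + (0)·(8) + (0)·(-19) + (0)·(113) + (-1)·(-2) + (-1)·(27) = 25
  c_3 = (20)·(4) + (4)·(34) + (0)·(8) + (0)·(-19) + (-1)·(113) + (-4)·(-2) + (-4)·(27) = 3
  c_4 = (2)·(4) + (1)·(34) + (0)·(8) + (0)·(-19) + (0)·(113) + (0)·(-2) + (-1)·(27) = 15
  c_5 = (8)·(4) + (2)·(34) + (-1)·(8) + (2)·(-19) + (0)·(113) + (-2)·(-2) + (-2)·(27) = 4
  c_6 = (5)·(4) + (1)·(34) + (0)·(8) + (0)·(-19) + (0)·(113) + (-1)·(-2) + (-1)·(27) = 29
  c_7 = (0)·(4) + (0)·(34) + (0)·(8) + (-1)·(-19) + (0)·(113) + (0)·(-2) + (0)·(27) = 19
Expand coordinatewise in base 2:
  c_1 = 19 = 1·2^0 + 1·2^1 + 0·2^2 + 0·2^3 + 1·2^4
  c_2 = 25 = 1·2^0 + 0·2^1 + 0·2^2 + 1·2^3 + 1·2^4
  c_3 = 3 = 1·2^0 + 1·2^1
  c_4 = 15 = 1·2^0 + 1·2^1 + 1·2^2 + 1·2^3
  c_5 = 4 = 0·2^0 + 0·2^1 + 1·2^2
  c_6 = 29 = 1·2^0 + 0·2^1 + 1·2^2 + 1·2^3 + 1·2^4
  c_7 = 19 = 1·2^0 + 1·2^1 + 0·2^2 + 0·2^3 + 1·2^4
Factor λ_0 = (1, 1, 1, 1, 0, 1, 1)
Factor λ_1 = (1, 0, 1, 1, 0, 0, 1)
Factor λ_2 = (0, 0, 0, 1, 1, 1, 0)
Factor λ_3 = (0, 1, 0, 1, 0, 1, 0)
Factor λ_4 = (1, 1, 0, 0, 0, 1, 1)

((1, 1, 1, 1, 0, 1, 1), (1, 0, 1, 1, 0, 0, 1), (0, 0, 0, 1, 1, 1, 0), (0, 1, 0, 1, 0, 1, 0), (1, 1, 0, 0, 0, 1, 1))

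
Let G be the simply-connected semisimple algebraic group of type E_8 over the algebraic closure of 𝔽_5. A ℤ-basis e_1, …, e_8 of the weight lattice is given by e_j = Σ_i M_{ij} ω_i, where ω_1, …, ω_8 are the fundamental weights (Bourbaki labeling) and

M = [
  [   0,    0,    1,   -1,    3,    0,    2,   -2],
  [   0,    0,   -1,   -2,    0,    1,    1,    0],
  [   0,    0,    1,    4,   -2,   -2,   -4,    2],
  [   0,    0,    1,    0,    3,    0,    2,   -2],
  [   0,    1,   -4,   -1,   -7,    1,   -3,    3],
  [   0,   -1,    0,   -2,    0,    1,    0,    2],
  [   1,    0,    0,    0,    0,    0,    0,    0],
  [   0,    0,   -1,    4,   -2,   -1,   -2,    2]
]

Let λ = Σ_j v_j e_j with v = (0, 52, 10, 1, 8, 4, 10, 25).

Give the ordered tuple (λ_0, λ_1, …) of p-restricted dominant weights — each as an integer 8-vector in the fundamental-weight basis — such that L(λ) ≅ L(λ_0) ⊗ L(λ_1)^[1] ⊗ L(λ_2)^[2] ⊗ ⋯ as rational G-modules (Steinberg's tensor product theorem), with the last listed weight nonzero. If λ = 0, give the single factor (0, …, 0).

((3, 2, 0, 4, 4, 0, 0, 4),)

Compute c_i = Σ_j M_{ij} v_j with v = (0, 52, 10, 1, 8, 4, 10, 25):
  c_1 = 0·0 + 0·52 + 1·10 + (-1)·(1) + 3·8 + 0·4 + 2·10 + (-2)·(25) = 3
  c_2 = 0·0 + 0·52 + (-1)·(10) + (-2)·(1) + 0·8 + 1·4 + 1·10 + 0·25 = 2
  c_3 = 0·0 + 0·52 + 1·10 + 4·1 + (-2)·(8) + (-2)·(4) + (-4)·(10) + 2·25 = 0
  c_4 = 0·0 + 0·52 + 1·10 + 0·1 + 3·8 + 0·4 + 2·10 + (-2)·(25) = 4
  c_5 = 0·0 + 1·52 + (-4)·(10) + (-1)·(1) + (-7)·(8) + 1·4 + (-3)·(10) + 3·25 = 4
  c_6 = 0·0 + (-1)·(52) + 0·10 + (-2)·(1) + 0·8 + 1·4 + 0·10 + 2·25 = 0
  c_7 = 1·0 + 0·52 + 0·10 + 0·1 + 0·8 + 0·4 + 0·10 + 0·25 = 0
  c_8 = 0·0 + 0·52 + (-1)·(10) + 4·1 + (-2)·(8) + (-1)·(4) + (-2)·(10) + 2·25 = 4
Expand coordinatewise in base 5:
  c_1 = 3 = 3·5^0
  c_2 = 2 = 2·5^0
  c_3 = 0
  c_4 = 4 = 4·5^0
  c_5 = 4 = 4·5^0
  c_6 = 0
  c_7 = 0
  c_8 = 4 = 4·5^0
p-restricted factor λ_0 = (3, 2, 0, 4, 4, 0, 0, 4)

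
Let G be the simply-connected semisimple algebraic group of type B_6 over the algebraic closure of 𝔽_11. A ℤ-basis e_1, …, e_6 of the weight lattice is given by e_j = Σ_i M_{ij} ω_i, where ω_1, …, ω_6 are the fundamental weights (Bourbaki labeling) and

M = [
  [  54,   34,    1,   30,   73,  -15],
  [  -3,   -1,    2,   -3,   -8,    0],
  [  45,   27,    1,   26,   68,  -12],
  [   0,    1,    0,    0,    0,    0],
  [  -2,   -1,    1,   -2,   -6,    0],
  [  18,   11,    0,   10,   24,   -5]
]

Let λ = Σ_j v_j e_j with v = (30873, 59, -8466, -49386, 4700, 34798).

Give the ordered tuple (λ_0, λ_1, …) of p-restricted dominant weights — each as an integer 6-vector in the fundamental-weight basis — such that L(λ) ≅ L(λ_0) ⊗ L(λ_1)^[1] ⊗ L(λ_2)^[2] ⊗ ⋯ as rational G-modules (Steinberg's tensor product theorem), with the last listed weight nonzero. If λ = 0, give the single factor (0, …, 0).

Converting to the ω-basis (c_i = row i of M dotted with v = (30873, 59, -8466, -49386, 4700, 34798)):
  c_1 = 54*30873 + 34*59 + 1*-8466 + 30*-49386 + 73*4700 + -15*34798 = 232
  c_2 = -3*30873 + -1*59 + 2*-8466 + -3*-49386 + -8*4700 + 0*34798 = 948
  c_3 = 45*30873 + 27*59 + 1*-8466 + 26*-49386 + 68*4700 + -12*34798 = 400
  c_4 = 0*30873 + 1*59 + 0*-8466 + 0*-49386 + 0*4700 + 0*34798 = 59
  c_5 = -2*30873 + -1*59 + 1*-8466 + -2*-49386 + -6*4700 + 0*34798 = 301
  c_6 = 18*30873 + 11*59 + 0*-8466 + 10*-49386 + 24*4700 + -5*34798 = 1313
p = 11; digits c_i = Σ_j d_{ij}·11^j, 0 ≤ d_{ij} < 11:
  c_1 = 232 = 1·11^0 + 10·11^1 + 1·11^2
  c_2 = 948 = 2·11^0 + 9·11^1 + 7·11^2
  c_3 = 400 = 4·11^0 + 3·11^1 + 3·11^2
  c_4 = 59 = 4·11^0 + 5·11^1
  c_5 = 301 = 4·11^0 + 5·11^1 + 2·11^2
  c_6 = 1313 = 4·11^0 + 9·11^1 + 10·11^2
Factor λ_0 = (1, 2, 4, 4, 4, 4)
Factor λ_1 = (10, 9, 3, 5, 5, 9)
Factor λ_2 = (1, 7, 3, 0, 2, 10)

((1, 2, 4, 4, 4, 4), (10, 9, 3, 5, 5, 9), (1, 7, 3, 0, 2, 10))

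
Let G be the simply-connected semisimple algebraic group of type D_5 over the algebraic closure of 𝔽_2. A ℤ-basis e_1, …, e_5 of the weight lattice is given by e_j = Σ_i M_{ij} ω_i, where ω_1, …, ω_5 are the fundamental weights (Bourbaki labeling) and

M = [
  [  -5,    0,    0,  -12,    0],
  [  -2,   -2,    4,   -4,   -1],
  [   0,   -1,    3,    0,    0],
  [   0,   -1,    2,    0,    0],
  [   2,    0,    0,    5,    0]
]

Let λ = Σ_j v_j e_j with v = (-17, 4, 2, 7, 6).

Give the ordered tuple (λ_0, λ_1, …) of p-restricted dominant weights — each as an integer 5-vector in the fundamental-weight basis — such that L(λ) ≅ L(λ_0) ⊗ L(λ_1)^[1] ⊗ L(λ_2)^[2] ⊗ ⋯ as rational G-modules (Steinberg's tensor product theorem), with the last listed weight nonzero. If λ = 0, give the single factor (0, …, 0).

ω-coordinates c = M·v, v = (-17, 4, 2, 7, 6):
  c_1 = (-5)·(-17) + 0·4 + 0·2 + (-12)·(7) + 0·6 = 1
  c_2 = (-2)·(-17) + (-2)·(4) + 4·2 + (-4)·(7) + (-1)·(6) = 0
  c_3 = (0)·(-17) + (-1)·(4) + 3·2 + 0·7 + 0·6 = 2
  c_4 = (0)·(-17) + (-1)·(4) + 2·2 + 0·7 + 0·6 = 0
  c_5 = (2)·(-17) + 0·4 + 0·2 + 5·7 + 0·6 = 1
Expand coordinatewise in base 2:
  c_1 = 1 = 1·2^0
  c_2 = 0
  c_3 = 2 = 0·2^0 + 1·2^1
  c_4 = 0
  c_5 = 1 = 1·2^0
λ_0 = (1, 0, 0, 0, 1)
λ_1 = (0, 0, 1, 0, 0)

((1, 0, 0, 0, 1), (0, 0, 1, 0, 0))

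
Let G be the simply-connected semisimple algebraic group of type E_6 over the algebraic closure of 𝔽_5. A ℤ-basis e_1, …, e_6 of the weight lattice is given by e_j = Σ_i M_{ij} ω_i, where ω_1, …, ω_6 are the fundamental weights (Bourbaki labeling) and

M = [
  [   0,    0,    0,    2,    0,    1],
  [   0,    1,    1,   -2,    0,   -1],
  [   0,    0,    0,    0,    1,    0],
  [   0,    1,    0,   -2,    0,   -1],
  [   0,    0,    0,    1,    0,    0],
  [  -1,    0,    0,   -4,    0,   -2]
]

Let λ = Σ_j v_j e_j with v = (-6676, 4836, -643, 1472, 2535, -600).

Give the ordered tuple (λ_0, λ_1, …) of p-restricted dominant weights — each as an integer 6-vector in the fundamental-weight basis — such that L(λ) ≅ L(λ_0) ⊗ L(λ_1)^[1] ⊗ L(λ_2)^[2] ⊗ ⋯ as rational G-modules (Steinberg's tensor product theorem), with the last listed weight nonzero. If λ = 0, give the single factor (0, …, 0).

ω-coordinates c = M·v, v = (-6676, 4836, -643, 1472, 2535, -600):
  c_1 = (0)·(-6676) + 0·4836 + (0)·(-643) + 2·1472 + 0·2535 + (1)·(-600) = 2344
  c_2 = (0)·(-6676) + 1·4836 + (1)·(-643) + (-2)·(1472) + 0·2535 + (-1)·(-600) = 1849
  c_3 = (0)·(-6676) + 0·4836 + (0)·(-643) + 0·1472 + 1·2535 + (0)·(-600) = 2535
  c_4 = (0)·(-6676) + 1·4836 + (0)·(-643) + (-2)·(1472) + 0·2535 + (-1)·(-600) = 2492
  c_5 = (0)·(-6676) + 0·4836 + (0)·(-643) + 1·1472 + 0·2535 + (0)·(-600) = 1472
  c_6 = (-1)·(-6676) + 0·4836 + (0)·(-643) + (-4)·(1472) + 0·2535 + (-2)·(-600) = 1988
p = 5; digits c_i = Σ_j d_{ij}·5^j, 0 ≤ d_{ij} < 5:
  c_1 = 2344 = 4·5^0 + 3·5^1 + 3·5^2 + 3·5^3 + 3·5^4
  c_2 = 1849 = 4·5^0 + 4·5^1 + 3·5^2 + 4·5^3 + 2·5^4
  c_3 = 2535 = 0·5^0 + 2·5^1 + 1·5^2 + 0·5^3 + 4·5^4
  c_4 = 2492 = 2·5^0 + 3·5^1 + 4·5^2 + 4·5^3 + 3·5^4
  c_5 = 1472 = 2·5^0 + 4·5^1 + 3·5^2 + 1·5^3 + 2·5^4
  c_6 = 1988 = 3·5^0 + 2·5^1 + 4·5^2 + 0·5^3 + 3·5^4
Factor λ_0 = (4, 4, 0, 2, 2, 3)
Factor λ_1 = (3, 4, 2, 3, 4, 2)
Factor λ_2 = (3, 3, 1, 4, 3, 4)
Factor λ_3 = (3, 4, 0, 4, 1, 0)
Factor λ_4 = (3, 2, 4, 3, 2, 3)

((4, 4, 0, 2, 2, 3), (3, 4, 2, 3, 4, 2), (3, 3, 1, 4, 3, 4), (3, 4, 0, 4, 1, 0), (3, 2, 4, 3, 2, 3))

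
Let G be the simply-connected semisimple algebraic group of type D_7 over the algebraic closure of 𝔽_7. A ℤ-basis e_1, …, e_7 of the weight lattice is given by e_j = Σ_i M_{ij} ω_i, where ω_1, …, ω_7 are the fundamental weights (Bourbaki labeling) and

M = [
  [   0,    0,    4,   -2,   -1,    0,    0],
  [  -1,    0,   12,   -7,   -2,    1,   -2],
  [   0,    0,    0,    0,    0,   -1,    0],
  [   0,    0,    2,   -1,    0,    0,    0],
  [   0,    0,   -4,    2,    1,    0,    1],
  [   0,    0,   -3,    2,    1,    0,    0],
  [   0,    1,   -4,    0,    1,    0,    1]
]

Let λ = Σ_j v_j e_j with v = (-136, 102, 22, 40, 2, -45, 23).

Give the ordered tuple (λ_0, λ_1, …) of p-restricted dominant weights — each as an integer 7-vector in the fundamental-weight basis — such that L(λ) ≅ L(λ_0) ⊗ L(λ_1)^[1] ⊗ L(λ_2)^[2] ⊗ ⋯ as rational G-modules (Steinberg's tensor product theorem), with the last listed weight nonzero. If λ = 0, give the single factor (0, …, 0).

In the fundamental-weight basis, λ has coordinates c = M·v (v = (-136, 102, 22, 40, 2, -45, 23)):
  c_1 = 0*-136 + 0*102 + 4*22 + -2*40 + -1*2 + 0*-45 + 0*23 = 6
  c_2 = -1*-136 + 0*102 + 12*22 + -7*40 + -2*2 + 1*-45 + -2*23 = 25
  c_3 = 0*-136 + 0*102 + 0*22 + 0*40 + 0*2 + -1*-45 + 0*23 = 45
  c_4 = 0*-136 + 0*102 + 2*22 + -1*40 + 0*2 + 0*-45 + 0*23 = 4
  c_5 = 0*-136 + 0*102 + -4*22 + 2*40 + 1*2 + 0*-45 + 1*23 = 17
  c_6 = 0*-136 + 0*102 + -3*22 + 2*40 + 1*2 + 0*-45 + 0*23 = 16
  c_7 = 0*-136 + 1*102 + -4*22 + 0*40 + 1*2 + 0*-45 + 1*23 = 39
Writing each c_i in base p = 7:
  c_1 = 6 = 6·7^0
  c_2 = 25 = 4·7^0 + 3·7^1
  c_3 = 45 = 3·7^0 + 6·7^1
  c_4 = 4 = 4·7^0
  c_5 = 17 = 3·7^0 + 2·7^1
  c_6 = 16 = 2·7^0 + 2·7^1
  c_7 = 39 = 4·7^0 + 5·7^1
Factor λ_0 = (6, 4, 3, 4, 3, 2, 4)
Factor λ_1 = (0, 3, 6, 0, 2, 2, 5)

((6, 4, 3, 4, 3, 2, 4), (0, 3, 6, 0, 2, 2, 5))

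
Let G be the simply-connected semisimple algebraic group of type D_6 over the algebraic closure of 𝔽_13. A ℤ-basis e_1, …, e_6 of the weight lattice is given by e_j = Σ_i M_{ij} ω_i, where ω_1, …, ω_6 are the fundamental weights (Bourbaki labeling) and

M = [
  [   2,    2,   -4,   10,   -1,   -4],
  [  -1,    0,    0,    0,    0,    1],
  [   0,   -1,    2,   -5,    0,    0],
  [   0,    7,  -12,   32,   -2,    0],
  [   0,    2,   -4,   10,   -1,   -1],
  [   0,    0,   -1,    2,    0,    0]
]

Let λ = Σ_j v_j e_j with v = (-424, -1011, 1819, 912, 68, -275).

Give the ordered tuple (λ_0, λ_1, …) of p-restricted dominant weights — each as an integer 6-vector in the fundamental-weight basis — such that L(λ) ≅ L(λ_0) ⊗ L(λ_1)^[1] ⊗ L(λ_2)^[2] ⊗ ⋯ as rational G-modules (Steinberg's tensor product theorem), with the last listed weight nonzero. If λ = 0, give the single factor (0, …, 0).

Change of basis e → ω: c = M·v where v = (-424, -1011, 1819, 912, 68, -275):
  c_1 = 2*-424 + 2*-1011 + -4*1819 + 10*912 + -1*68 + -4*-275 = 6
  c_2 = -1*-424 + 0*-1011 + 0*1819 + 0*912 + 0*68 + 1*-275 = 149
  c_3 = 0*-424 + -1*-1011 + 2*1819 + -5*912 + 0*68 + 0*-275 = 89
  c_4 = 0*-424 + 7*-1011 + -12*1819 + 32*912 + -2*68 + 0*-275 = 143
  c_5 = 0*-424 + 2*-1011 + -4*1819 + 10*912 + -1*68 + -1*-275 = 29
  c_6 = 0*-424 + 0*-1011 + -1*1819 + 2*912 + 0*68 + 0*-275 = 5
p = 13; digits c_i = Σ_j d_{ij}·13^j, 0 ≤ d_{ij} < 13:
  c_1 = 6 = 6·13^0
  c_2 = 149 = 6·13^0 + 11·13^1
  c_3 = 89 = 11·13^0 + 6·13^1
  c_4 = 143 = 0·13^0 + 11·13^1
  c_5 = 29 = 3·13^0 + 2·13^1
  c_6 = 5 = 5·13^0
λ_0 = (6, 6, 11, 0, 3, 5)
λ_1 = (0, 11, 6, 11, 2, 0)

((6, 6, 11, 0, 3, 5), (0, 11, 6, 11, 2, 0))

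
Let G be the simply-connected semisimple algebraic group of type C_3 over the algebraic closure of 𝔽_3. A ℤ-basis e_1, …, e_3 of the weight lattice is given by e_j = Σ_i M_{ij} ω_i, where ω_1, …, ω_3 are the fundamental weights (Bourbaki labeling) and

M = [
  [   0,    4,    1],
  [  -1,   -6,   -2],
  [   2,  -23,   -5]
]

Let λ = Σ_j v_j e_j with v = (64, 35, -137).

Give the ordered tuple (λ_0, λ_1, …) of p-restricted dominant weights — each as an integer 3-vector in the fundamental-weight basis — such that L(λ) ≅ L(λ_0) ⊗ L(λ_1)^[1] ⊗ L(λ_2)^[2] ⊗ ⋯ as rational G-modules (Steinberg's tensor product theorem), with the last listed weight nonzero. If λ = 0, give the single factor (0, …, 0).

((0, 0, 2), (1, 0, 2))

Converting to the ω-basis (c_i = row i of M dotted with v = (64, 35, -137)):
  c_1 = (0)·(64) + (4)·(35) + (1)·(-137) = 3
  c_2 = (-1)·(64) + (-6)·(35) + (-2)·(-137) = 0
  c_3 = (2)·(64) + (-23)·(35) + (-5)·(-137) = 8
Writing each c_i in base p = 3:
  c_1 = 3 = 0·3^0 + 1·3^1
  c_2 = 0
  c_3 = 8 = 2·3^0 + 2·3^1
p-restricted factor λ_0 = (0, 0, 2)
p-restricted factor λ_1 = (1, 0, 2)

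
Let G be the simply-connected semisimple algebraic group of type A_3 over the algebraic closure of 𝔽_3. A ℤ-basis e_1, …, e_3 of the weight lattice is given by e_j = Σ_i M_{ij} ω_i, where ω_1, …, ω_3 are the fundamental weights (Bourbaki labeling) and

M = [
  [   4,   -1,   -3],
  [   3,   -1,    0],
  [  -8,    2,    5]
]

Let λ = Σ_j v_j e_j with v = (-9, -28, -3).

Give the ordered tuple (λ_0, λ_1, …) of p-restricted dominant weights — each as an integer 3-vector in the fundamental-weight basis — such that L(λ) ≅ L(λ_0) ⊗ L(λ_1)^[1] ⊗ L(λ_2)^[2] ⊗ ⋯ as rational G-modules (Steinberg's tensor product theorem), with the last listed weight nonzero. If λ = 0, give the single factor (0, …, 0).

Change of basis e → ω: c = M·v where v = (-9, -28, -3):
  c_1 = (4)·(-9) + (-1)·(-28) + (-3)·(-3) = 1
  c_2 = (3)·(-9) + (-1)·(-28) + (0)·(-3) = 1
  c_3 = (-8)·(-9) + (2)·(-28) + (5)·(-3) = 1
p = 3; digits c_i = Σ_j d_{ij}·3^j, 0 ≤ d_{ij} < 3:
  c_1 = 1 = 1·3^0
  c_2 = 1 = 1·3^0
  c_3 = 1 = 1·3^0
Factor λ_0 = (1, 1, 1)

((1, 1, 1),)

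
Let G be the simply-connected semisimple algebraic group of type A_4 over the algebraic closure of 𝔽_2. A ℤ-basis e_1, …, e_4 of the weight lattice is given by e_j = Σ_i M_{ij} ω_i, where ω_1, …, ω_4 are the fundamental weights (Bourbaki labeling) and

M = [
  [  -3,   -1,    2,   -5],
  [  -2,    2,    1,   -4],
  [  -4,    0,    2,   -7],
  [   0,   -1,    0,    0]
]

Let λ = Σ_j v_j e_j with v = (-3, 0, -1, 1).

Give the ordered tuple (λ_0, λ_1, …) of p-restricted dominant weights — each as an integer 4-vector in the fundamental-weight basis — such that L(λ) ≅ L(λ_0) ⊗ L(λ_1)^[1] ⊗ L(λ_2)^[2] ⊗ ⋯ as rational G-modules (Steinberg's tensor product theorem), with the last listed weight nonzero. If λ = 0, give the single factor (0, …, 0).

((0, 1, 1, 0), (1, 0, 1, 0))

Change of basis e → ω: c = M·v where v = (-3, 0, -1, 1):
  c_1 = -3*-3 + -1*0 + 2*-1 + -5*1 = 2
  c_2 = -2*-3 + 2*0 + 1*-1 + -4*1 = 1
  c_3 = -4*-3 + 0*0 + 2*-1 + -7*1 = 3
  c_4 = 0*-3 + -1*0 + 0*-1 + 0*1 = 0
p = 2; digits c_i = Σ_j d_{ij}·2^j, 0 ≤ d_{ij} < 2:
  c_1 = 2 = 0·2^0 + 1·2^1
  c_2 = 1 = 1·2^0
  c_3 = 3 = 1·2^0 + 1·2^1
  c_4 = 0
Factor λ_0 = (0, 1, 1, 0)
Factor λ_1 = (1, 0, 1, 0)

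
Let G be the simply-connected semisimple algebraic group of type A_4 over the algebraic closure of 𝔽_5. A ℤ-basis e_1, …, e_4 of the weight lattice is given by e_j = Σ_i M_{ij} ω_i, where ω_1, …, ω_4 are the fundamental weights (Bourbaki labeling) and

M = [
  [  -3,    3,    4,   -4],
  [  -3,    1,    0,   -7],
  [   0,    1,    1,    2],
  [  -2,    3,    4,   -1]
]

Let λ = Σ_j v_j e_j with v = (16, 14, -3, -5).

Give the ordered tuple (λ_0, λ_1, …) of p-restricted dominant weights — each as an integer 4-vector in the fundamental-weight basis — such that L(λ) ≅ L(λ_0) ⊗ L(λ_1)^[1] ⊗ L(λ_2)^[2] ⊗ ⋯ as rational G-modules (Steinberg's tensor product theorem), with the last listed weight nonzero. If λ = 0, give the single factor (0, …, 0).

((2, 1, 1, 3),)

Compute c_i = Σ_j M_{ij} v_j with v = (16, 14, -3, -5):
  c_1 = (-3)·(16) + 3·14 + (4)·(-3) + (-4)·(-5) = 2
  c_2 = (-3)·(16) + 1·14 + (0)·(-3) + (-7)·(-5) = 1
  c_3 = 0·16 + 1·14 + (1)·(-3) + (2)·(-5) = 1
  c_4 = (-2)·(16) + 3·14 + (4)·(-3) + (-1)·(-5) = 3
Base-5 expansion of each c_i:
  c_1 = 2 = 2·5^0
  c_2 = 1 = 1·5^0
  c_3 = 1 = 1·5^0
  c_4 = 3 = 3·5^0
p-restricted factor λ_0 = (2, 1, 1, 3)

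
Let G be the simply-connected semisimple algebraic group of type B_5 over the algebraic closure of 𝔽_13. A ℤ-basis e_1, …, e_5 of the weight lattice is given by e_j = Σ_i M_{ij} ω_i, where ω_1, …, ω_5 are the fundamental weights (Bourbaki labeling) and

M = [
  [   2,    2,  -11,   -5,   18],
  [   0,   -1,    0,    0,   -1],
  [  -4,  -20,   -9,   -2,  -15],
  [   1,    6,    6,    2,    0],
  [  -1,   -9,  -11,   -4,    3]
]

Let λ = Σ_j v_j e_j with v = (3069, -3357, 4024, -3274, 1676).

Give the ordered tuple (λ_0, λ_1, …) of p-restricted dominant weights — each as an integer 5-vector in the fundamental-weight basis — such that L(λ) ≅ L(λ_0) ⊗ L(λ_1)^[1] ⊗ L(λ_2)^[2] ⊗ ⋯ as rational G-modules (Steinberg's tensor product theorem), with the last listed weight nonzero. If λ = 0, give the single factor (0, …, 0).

ω-coordinates c = M·v, v = (3069, -3357, 4024, -3274, 1676):
  c_1 = 2*3069 + 2*-3357 + -11*4024 + -5*-3274 + 18*1676 = 1698
  c_2 = 0*3069 + -1*-3357 + 0*4024 + 0*-3274 + -1*1676 = 1681
  c_3 = -4*3069 + -20*-3357 + -9*4024 + -2*-3274 + -15*1676 = 56
  c_4 = 1*3069 + 6*-3357 + 6*4024 + 2*-3274 + 0*1676 = 523
  c_5 = -1*3069 + -9*-3357 + -11*4024 + -4*-3274 + 3*1676 = 1004
Base-13 expansion of each c_i:
  c_1 = 1698 = 8·13^0 + 0·13^1 + 10·13^2
  c_2 = 1681 = 4·13^0 + 12·13^1 + 9·13^2
  c_3 = 56 = 4·13^0 + 4·13^1
  c_4 = 523 = 3·13^0 + 1·13^1 + 3·13^2
  c_5 = 1004 = 3·13^0 + 12·13^1 + 5·13^2
Factor λ_0 = (8, 4, 4, 3, 3)
Factor λ_1 = (0, 12, 4, 1, 12)
Factor λ_2 = (10, 9, 0, 3, 5)

((8, 4, 4, 3, 3), (0, 12, 4, 1, 12), (10, 9, 0, 3, 5))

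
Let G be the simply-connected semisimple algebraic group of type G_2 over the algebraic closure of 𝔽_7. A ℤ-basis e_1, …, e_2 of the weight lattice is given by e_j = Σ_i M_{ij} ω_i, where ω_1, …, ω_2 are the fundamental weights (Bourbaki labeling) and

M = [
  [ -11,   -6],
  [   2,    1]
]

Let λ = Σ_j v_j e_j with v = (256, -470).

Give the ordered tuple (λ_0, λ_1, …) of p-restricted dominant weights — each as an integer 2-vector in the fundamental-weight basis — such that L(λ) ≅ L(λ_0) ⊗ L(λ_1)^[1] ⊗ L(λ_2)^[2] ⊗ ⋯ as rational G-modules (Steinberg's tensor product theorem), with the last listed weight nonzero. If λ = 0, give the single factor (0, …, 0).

((4, 0), (0, 6))

In the fundamental-weight basis, λ has coordinates c = M·v (v = (256, -470)):
  c_1 = (-11)·(256) + (-6)·(-470) = 4
  c_2 = (2)·(256) + (1)·(-470) = 42
Expand coordinatewise in base 7:
  c_1 = 4 = 4·7^0
  c_2 = 42 = 0·7^0 + 6·7^1
p-restricted factor λ_0 = (4, 0)
p-restricted factor λ_1 = (0, 6)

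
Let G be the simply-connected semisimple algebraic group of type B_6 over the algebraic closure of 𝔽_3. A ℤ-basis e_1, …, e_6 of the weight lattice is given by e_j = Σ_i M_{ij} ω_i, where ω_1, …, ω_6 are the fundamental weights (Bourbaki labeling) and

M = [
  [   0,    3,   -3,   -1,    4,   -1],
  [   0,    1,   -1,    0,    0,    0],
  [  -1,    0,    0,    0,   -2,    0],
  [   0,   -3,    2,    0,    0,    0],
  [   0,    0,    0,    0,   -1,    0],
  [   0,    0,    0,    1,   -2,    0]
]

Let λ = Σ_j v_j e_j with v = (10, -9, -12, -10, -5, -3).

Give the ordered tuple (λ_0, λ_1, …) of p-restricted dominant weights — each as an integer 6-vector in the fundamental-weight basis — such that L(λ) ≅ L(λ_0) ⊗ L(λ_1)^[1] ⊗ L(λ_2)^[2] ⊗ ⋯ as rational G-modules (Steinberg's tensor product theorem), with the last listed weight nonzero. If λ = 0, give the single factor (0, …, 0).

In the fundamental-weight basis, λ has coordinates c = M·v (v = (10, -9, -12, -10, -5, -3)):
  c_1 = (0)·(10) + (3)·(-9) + (-3)·(-12) + (-1)·(-10) + (4)·(-5) + (-1)·(-3) = 2
  c_2 = (0)·(10) + (1)·(-9) + (-1)·(-12) + (0)·(-10) + (0)·(-5) + (0)·(-3) = 3
  c_3 = (-1)·(10) + (0)·(-9) + (0)·(-12) + (0)·(-10) + (-2)·(-5) + (0)·(-3) = 0
  c_4 = (0)·(10) + (-3)·(-9) + (2)·(-12) + (0)·(-10) + (0)·(-5) + (0)·(-3) = 3
  c_5 = (0)·(10) + (0)·(-9) + (0)·(-12) + (0)·(-10) + (-1)·(-5) + (0)·(-3) = 5
  c_6 = (0)·(10) + (0)·(-9) + (0)·(-12) + (1)·(-10) + (-2)·(-5) + (0)·(-3) = 0
p = 3; digits c_i = Σ_j d_{ij}·3^j, 0 ≤ d_{ij} < 3:
  c_1 = 2 = 2·3^0
  c_2 = 3 = 0·3^0 + 1·3^1
  c_3 = 0
  c_4 = 3 = 0·3^0 + 1·3^1
  c_5 = 5 = 2·3^0 + 1·3^1
  c_6 = 0
p-restricted factor λ_0 = (2, 0, 0, 0, 2, 0)
p-restricted factor λ_1 = (0, 1, 0, 1, 1, 0)

((2, 0, 0, 0, 2, 0), (0, 1, 0, 1, 1, 0))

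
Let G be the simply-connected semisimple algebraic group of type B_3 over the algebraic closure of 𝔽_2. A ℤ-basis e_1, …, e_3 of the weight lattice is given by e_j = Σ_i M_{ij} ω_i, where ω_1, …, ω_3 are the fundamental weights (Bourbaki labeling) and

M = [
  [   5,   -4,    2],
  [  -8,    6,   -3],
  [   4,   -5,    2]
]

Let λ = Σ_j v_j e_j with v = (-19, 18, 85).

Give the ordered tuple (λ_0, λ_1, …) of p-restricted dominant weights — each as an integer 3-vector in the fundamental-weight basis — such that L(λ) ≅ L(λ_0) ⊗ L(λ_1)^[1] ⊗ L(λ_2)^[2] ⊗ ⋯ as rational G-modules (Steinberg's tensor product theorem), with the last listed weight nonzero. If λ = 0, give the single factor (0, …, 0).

((1, 1, 0), (1, 0, 0), (0, 1, 1))

Change of basis e → ω: c = M·v where v = (-19, 18, 85):
  c_1 = (5)·(-19) + (-4)·(18) + (2)·(85) = 3
  c_2 = (-8)·(-19) + (6)·(18) + (-3)·(85) = 5
  c_3 = (4)·(-19) + (-5)·(18) + (2)·(85) = 4
Writing each c_i in base p = 2:
  c_1 = 3 = 1·2^0 + 1·2^1
  c_2 = 5 = 1·2^0 + 0·2^1 + 1·2^2
  c_3 = 4 = 0·2^0 + 0·2^1 + 1·2^2
λ_0 = (1, 1, 0)
λ_1 = (1, 0, 0)
λ_2 = (0, 1, 1)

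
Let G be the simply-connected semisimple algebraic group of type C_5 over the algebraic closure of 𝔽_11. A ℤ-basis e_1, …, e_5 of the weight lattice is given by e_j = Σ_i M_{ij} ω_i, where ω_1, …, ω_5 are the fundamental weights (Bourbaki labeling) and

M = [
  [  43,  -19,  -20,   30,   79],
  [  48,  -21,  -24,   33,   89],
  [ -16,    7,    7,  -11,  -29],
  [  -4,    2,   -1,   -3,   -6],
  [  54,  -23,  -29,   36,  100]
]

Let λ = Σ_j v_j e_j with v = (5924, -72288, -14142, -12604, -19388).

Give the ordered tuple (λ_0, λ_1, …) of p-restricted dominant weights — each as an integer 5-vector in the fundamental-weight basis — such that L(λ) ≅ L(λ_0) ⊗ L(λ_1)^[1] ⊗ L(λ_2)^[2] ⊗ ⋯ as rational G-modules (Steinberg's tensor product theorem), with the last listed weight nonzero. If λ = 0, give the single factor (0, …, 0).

Compute c_i = Σ_j M_{ij} v_j with v = (5924, -72288, -14142, -12604, -19388):
  c_1 = 43·5924 + (-19)·(-72288) + (-20)·(-14142) + (30)·(-12604) + (79)·(-19388) = 1272
  c_2 = 48·5924 + (-21)·(-72288) + (-24)·(-14142) + (33)·(-12604) + (89)·(-19388) = 344
  c_3 = (-16)·(5924) + (7)·(-72288) + (7)·(-14142) + (-11)·(-12604) + (-29)·(-19388) = 1102
  c_4 = (-4)·(5924) + (2)·(-72288) + (-1)·(-14142) + (-3)·(-12604) + (-6)·(-19388) = 10
  c_5 = 54·5924 + (-23)·(-72288) + (-29)·(-14142) + (36)·(-12604) + (100)·(-19388) = 94
Expand coordinatewise in base 11:
  c_1 = 1272 = 7·11^0 + 5·11^1 + 10·11^2
  c_2 = 344 = 3·11^0 + 9·11^1 + 2·11^2
  c_3 = 1102 = 2·11^0 + 1·11^1 + 9·11^2
  c_4 = 10 = 10·11^0
  c_5 = 94 = 6·11^0 + 8·11^1
λ_0 = (7, 3, 2, 10, 6)
λ_1 = (5, 9, 1, 0, 8)
λ_2 = (10, 2, 9, 0, 0)

((7, 3, 2, 10, 6), (5, 9, 1, 0, 8), (10, 2, 9, 0, 0))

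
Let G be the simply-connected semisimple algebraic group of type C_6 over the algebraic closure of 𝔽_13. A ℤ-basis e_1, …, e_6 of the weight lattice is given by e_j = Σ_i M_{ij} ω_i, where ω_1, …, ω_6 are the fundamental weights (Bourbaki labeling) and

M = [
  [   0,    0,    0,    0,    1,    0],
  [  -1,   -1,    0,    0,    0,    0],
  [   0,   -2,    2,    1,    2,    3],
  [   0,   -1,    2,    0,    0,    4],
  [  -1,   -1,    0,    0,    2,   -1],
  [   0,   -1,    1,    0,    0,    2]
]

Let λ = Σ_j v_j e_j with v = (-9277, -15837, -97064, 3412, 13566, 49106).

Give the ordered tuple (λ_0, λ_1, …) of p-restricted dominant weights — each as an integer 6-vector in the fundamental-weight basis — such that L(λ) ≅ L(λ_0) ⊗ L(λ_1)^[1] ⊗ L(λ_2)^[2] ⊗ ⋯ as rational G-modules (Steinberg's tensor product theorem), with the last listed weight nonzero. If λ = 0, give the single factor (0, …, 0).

ω-coordinates c = M·v, v = (-9277, -15837, -97064, 3412, 13566, 49106):
  c_1 = (0)·(-9277) + (0)·(-15837) + (0)·(-97064) + (0)·(3412) + (1)·(13566) + (0)·(49106) = 13566
  c_2 = (-1)·(-9277) + (-1)·(-15837) + (0)·(-97064) + (0)·(3412) + (0)·(13566) + (0)·(49106) = 25114
  c_3 = (0)·(-9277) + (-2)·(-15837) + (2)·(-97064) + (1)·(3412) + (2)·(13566) + (3)·(49106) = 15408
  c_4 = (0)·(-9277) + (-1)·(-15837) + (2)·(-97064) + (0)·(3412) + (0)·(13566) + (4)·(49106) = 18133
  c_5 = (-1)·(-9277) + (-1)·(-15837) + (0)·(-97064) + (0)·(3412) + (2)·(13566) + (-1)·(49106) = 3140
  c_6 = (0)·(-9277) + (-1)·(-15837) + (1)·(-97064) + (0)·(3412) + (0)·(13566) + (2)·(49106) = 16985
p = 13; digits c_i = Σ_j d_{ij}·13^j, 0 ≤ d_{ij} < 13:
  c_1 = 13566 = 7·13^0 + 3·13^1 + 2·13^2 + 6·13^3
  c_2 = 25114 = 11·13^0 + 7·13^1 + 5·13^2 + 11·13^3
  c_3 = 15408 = 3·13^0 + 2·13^1 + 0·13^2 + 7·13^3
  c_4 = 18133 = 11·13^0 + 3·13^1 + 3·13^2 + 8·13^3
  c_5 = 3140 = 7·13^0 + 7·13^1 + 5·13^2 + 1·13^3
  c_6 = 16985 = 7·13^0 + 6·13^1 + 9·13^2 + 7·13^3
Factor λ_0 = (7, 11, 3, 11, 7, 7)
Factor λ_1 = (3, 7, 2, 3, 7, 6)
Factor λ_2 = (2, 5, 0, 3, 5, 9)
Factor λ_3 = (6, 11, 7, 8, 1, 7)

((7, 11, 3, 11, 7, 7), (3, 7, 2, 3, 7, 6), (2, 5, 0, 3, 5, 9), (6, 11, 7, 8, 1, 7))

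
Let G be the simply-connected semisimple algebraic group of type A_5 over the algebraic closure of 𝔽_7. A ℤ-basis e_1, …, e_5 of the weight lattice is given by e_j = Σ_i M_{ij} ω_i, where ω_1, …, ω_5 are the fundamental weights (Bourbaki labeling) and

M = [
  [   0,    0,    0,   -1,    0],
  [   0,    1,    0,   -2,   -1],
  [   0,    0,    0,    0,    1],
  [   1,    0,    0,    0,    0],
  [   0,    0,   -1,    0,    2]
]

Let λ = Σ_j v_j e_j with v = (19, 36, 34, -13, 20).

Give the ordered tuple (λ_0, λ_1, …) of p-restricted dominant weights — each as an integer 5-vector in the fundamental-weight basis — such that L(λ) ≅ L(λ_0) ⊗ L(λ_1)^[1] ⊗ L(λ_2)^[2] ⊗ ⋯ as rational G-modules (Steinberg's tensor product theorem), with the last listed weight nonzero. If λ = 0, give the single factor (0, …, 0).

((6, 0, 6, 5, 6), (1, 6, 2, 2, 0))

In the fundamental-weight basis, λ has coordinates c = M·v (v = (19, 36, 34, -13, 20)):
  c_1 = 0*19 + 0*36 + 0*34 + -1*-13 + 0*20 = 13
  c_2 = 0*19 + 1*36 + 0*34 + -2*-13 + -1*20 = 42
  c_3 = 0*19 + 0*36 + 0*34 + 0*-13 + 1*20 = 20
  c_4 = 1*19 + 0*36 + 0*34 + 0*-13 + 0*20 = 19
  c_5 = 0*19 + 0*36 + -1*34 + 0*-13 + 2*20 = 6
Base-7 expansion of each c_i:
  c_1 = 13 = 6·7^0 + 1·7^1
  c_2 = 42 = 0·7^0 + 6·7^1
  c_3 = 20 = 6·7^0 + 2·7^1
  c_4 = 19 = 5·7^0 + 2·7^1
  c_5 = 6 = 6·7^0
Factor λ_0 = (6, 0, 6, 5, 6)
Factor λ_1 = (1, 6, 2, 2, 0)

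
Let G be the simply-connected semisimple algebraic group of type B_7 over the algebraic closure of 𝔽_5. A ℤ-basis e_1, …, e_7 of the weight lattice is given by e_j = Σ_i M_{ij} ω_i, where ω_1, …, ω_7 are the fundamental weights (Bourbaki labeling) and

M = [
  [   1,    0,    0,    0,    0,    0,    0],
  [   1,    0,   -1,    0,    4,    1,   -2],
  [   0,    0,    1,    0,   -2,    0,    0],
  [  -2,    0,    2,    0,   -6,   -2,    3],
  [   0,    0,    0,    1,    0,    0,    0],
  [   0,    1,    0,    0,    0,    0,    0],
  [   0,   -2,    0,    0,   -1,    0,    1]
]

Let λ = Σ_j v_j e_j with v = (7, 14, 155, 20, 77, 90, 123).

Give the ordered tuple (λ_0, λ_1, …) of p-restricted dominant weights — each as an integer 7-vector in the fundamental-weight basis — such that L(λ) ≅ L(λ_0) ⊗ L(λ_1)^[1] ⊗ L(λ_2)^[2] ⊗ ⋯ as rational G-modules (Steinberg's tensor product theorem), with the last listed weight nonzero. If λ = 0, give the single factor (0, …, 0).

ω-coordinates c = M·v, v = (7, 14, 155, 20, 77, 90, 123):
  c_1 = (1)·(7) + (0)·(14) + (0)·(155) + (0)·(20) + (0)·(77) + (0)·(90) + (0)·(123) = 7
  c_2 = (1)·(7) + (0)·(14) + (-1)·(155) + (0)·(20) + (4)·(77) + (1)·(90) + (-2)·(123) = 4
  c_3 = (0)·(7) + (0)·(14) + (1)·(155) + (0)·(20) + (-2)·(77) + (0)·(90) + (0)·(123) = 1
  c_4 = (-2)·(7) + (0)·(14) + (2)·(155) + (0)·(20) + (-6)·(77) + (-2)·(90) + (3)·(123) = 23
  c_5 = (0)·(7) + (0)·(14) + (0)·(155) + (1)·(20) + (0)·(77) + (0)·(90) + (0)·(123) = 20
  c_6 = (0)·(7) + (1)·(14) + (0)·(155) + (0)·(20) + (0)·(77) + (0)·(90) + (0)·(123) = 14
  c_7 = (0)·(7) + (-2)·(14) + (0)·(155) + (0)·(20) + (-1)·(77) + (0)·(90) + (1)·(123) = 18
Writing each c_i in base p = 5:
  c_1 = 7 = 2·5^0 + 1·5^1
  c_2 = 4 = 4·5^0
  c_3 = 1 = 1·5^0
  c_4 = 23 = 3·5^0 + 4·5^1
  c_5 = 20 = 0·5^0 + 4·5^1
  c_6 = 14 = 4·5^0 + 2·5^1
  c_7 = 18 = 3·5^0 + 3·5^1
Factor λ_0 = (2, 4, 1, 3, 0, 4, 3)
Factor λ_1 = (1, 0, 0, 4, 4, 2, 3)

((2, 4, 1, 3, 0, 4, 3), (1, 0, 0, 4, 4, 2, 3))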